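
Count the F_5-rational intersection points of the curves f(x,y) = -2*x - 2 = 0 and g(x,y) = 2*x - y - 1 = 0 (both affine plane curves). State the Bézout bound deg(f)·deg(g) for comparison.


Common zeros: {(4, 2)}; count = 1; Bézout bound = 1.

deg(f) = 1, deg(g) = 1, so Bézout bound = 1.
Scan x ∈ F_5. For each x, list the y ∈ F_5 with f(x, y) ≡ 0 and those with g(x, y) ≡ 0 (mod 5); the common zeros in that column are the intersection.
  x = 0: f ≡ 0 at y ∈ ∅; g ≡ 0 at y ∈ {4}; common: ∅.
  x = 1: f ≡ 0 at y ∈ ∅; g ≡ 0 at y ∈ {1}; common: ∅.
  x = 2: f ≡ 0 at y ∈ ∅; g ≡ 0 at y ∈ {3}; common: ∅.
  x = 3: f ≡ 0 at y ∈ ∅; g ≡ 0 at y ∈ {0}; common: ∅.
  x = 4: f ≡ 0 at y ∈ {0, 1, 2, 3, 4}; g ≡ 0 at y ∈ {2}; common: {2}.
Collecting: common zeros = {(4, 2)}, so the count is 1.
Comparison with the Bézout bound: 1 ≤ 1 = deg(f)·deg(g), as expected for curves with no common component (the bound is attained).


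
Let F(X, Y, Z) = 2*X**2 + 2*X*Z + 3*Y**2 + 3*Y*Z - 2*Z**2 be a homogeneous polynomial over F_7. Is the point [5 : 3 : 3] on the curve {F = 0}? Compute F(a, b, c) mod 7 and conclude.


F(5,3,3) ≡ 4 (mod 7); P is NOT on the curve.

Evaluate F(5, 3, 3) term-by-term (mod 7).
  2*X**2 ↦ 2·25·1·1 = 50
  2*X*Z ↦ 2·5·1·3 = 30
  3*Y**2 ↦ 3·1·9·1 = 27
  3*Y*Z ↦ 3·1·3·3 = 27
  -2*Z**2 ↦ -2·1·1·9 = -18
Sum: F(5, 3, 3) = (50) + (30) + (27) + (27) + (-18) = 116.
Reducing mod 7: 116 ≡ 4 (mod 7).
Since F(a, b, c) ≡ 4 ≠ 0 (mod 7), P does NOT lie on the curve.


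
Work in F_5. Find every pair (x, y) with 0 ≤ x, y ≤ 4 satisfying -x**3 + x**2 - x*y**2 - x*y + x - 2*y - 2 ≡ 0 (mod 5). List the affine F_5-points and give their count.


Affine F_5-points: {(0, 4), (1, 1), (2, 1), (2, 2), (3, 1), (3, 4), (4, 3)}; count = 7.

For each of the 25 pairs (x, y) ∈ F_5², evaluate f(x, y) mod 5. Record the zeros.
  x = 0: [0↦3, 1↦1, 2↦4, 3↦2, 4↦0]  zeros at y ∈ {4}
  x = 1: [0↦4, 1↦0, 2↦4, 3↦1, 4↦1]  zeros at y ∈ {1}
  x = 2: [0↦1, 1↦0, 2↦0, 3↦1, 4↦3]  zeros at y ∈ {1, 2}
  x = 3: [0↦3, 1↦0, 2↦1, 3↦1, 4↦0]  zeros at y ∈ {1, 4}
  x = 4: [0↦4, 1↦4, 2↦1, 3↦0, 4↦1]  zeros at y ∈ {3}
Collecting zeros: affine points = {(0, 4), (1, 1), (2, 1), (2, 2), (3, 1), (3, 4), (4, 3)}.
Total count |C(F_5)_aff| = 7.


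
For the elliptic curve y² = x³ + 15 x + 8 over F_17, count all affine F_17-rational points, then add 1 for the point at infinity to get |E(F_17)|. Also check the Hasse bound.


Affine points = {(0, 5), (0, 12), (4, 8), (4, 9), (5, 2), (5, 15), (6, 5), (6, 12), (10, 6), (10, 11), (11, 5), (11, 12), (14, 2), (14, 15), (15, 2), (15, 15), (16, 3), (16, 14)}; affine count = 18; |E(F_17)| = 19.

Discriminant check: Δ ∝ 4a³ + 27b² = 4·15³ + 27·8² = 4·3375 + 27·64 ≡ 13 (mod 17). Nonzero ⇒ E is nonsingular.
For each x ∈ F_17, compute rhs = x³ + 15·x + 8 mod 17, then count y ∈ F_17 with y² ≡ rhs.
  x = 0: rhs = 8, matching y values: 5, 12 (2 points).
  x = 1: rhs = 7, matching y values: none (0 points).
  x = 2: rhs = 12, matching y values: none (0 points).
  x = 3: rhs = 12, matching y values: none (0 points).
  x = 4: rhs = 13, matching y values: 8, 9 (2 points).
  x = 5: rhs = 4, matching y values: 2, 15 (2 points).
  x = 6: rhs = 8, matching y values: 5, 12 (2 points).
  x = 7: rhs = 14, matching y values: none (0 points).
  x = 8: rhs = 11, matching y values: none (0 points).
  x = 9: rhs = 5, matching y values: none (0 points).
  x = 10: rhs = 2, matching y values: 6, 11 (2 points).
  x = 11: rhs = 8, matching y values: 5, 12 (2 points).
  x = 12: rhs = 12, matching y values: none (0 points).
  x = 13: rhs = 3, matching y values: none (0 points).
  x = 14: rhs = 4, matching y values: 2, 15 (2 points).
  x = 15: rhs = 4, matching y values: 2, 15 (2 points).
  x = 16: rhs = 9, matching y values: 3, 14 (2 points).
Total affine count: 18.
Full point count |E(F_17)| = 18 + 1 = 19.
Hasse bound: |19 − (17+1)| = |1| = 1 ≤ 2√17 ≈ 8.2462 ✓.


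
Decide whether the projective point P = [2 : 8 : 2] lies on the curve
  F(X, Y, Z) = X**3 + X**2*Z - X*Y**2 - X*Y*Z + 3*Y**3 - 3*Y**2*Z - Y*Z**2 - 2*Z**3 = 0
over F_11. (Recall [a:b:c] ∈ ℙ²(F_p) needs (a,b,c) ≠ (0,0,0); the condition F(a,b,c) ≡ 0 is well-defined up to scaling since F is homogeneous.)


F(2,8,2) ≡ 3 (mod 11); P is NOT on the curve.

Evaluate F(2, 8, 2) term-by-term (mod 11).
  X**3 ↦ 1·8·1·1 = 8
  X**2*Z ↦ 1·4·1·2 = 8
  -X*Y**2 ↦ -1·2·64·1 = -128
  -X*Y*Z ↦ -1·2·8·2 = -32
  3*Y**3 ↦ 3·1·512·1 = 1536
  -3*Y**2*Z ↦ -3·1·64·2 = -384
  -Y*Z**2 ↦ -1·1·8·4 = -32
  -2*Z**3 ↦ -2·1·1·8 = -16
Sum: F(2, 8, 2) = (8) + (8) + (-128) + (-32) + (1536) + (-384) + (-32) + (-16) = 960.
Reducing mod 11: 960 ≡ 3 (mod 11).
Since F(a, b, c) ≡ 3 ≠ 0 (mod 11), P does NOT lie on the curve.


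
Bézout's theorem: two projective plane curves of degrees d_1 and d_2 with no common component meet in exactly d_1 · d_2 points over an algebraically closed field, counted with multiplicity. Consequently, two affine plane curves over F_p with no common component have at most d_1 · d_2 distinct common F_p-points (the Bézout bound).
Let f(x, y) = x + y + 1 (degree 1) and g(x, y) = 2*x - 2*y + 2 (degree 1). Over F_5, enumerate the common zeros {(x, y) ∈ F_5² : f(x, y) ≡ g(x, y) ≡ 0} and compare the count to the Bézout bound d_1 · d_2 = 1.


Common zeros: {(4, 0)}; count = 1; Bézout bound = 1.

deg(f) = 1, deg(g) = 1, so Bézout bound = 1.
Scan x ∈ F_5. For each x, list the y ∈ F_5 with f(x, y) ≡ 0 and those with g(x, y) ≡ 0 (mod 5); the common zeros in that column are the intersection.
  x = 0: f ≡ 0 at y ∈ {4}; g ≡ 0 at y ∈ {1}; common: ∅.
  x = 1: f ≡ 0 at y ∈ {3}; g ≡ 0 at y ∈ {2}; common: ∅.
  x = 2: f ≡ 0 at y ∈ {2}; g ≡ 0 at y ∈ {3}; common: ∅.
  x = 3: f ≡ 0 at y ∈ {1}; g ≡ 0 at y ∈ {4}; common: ∅.
  x = 4: f ≡ 0 at y ∈ {0}; g ≡ 0 at y ∈ {0}; common: {0}.
Collecting: common zeros = {(4, 0)}, so the count is 1.
Comparison with the Bézout bound: 1 ≤ 1 = deg(f)·deg(g), as expected for curves with no common component (the bound is attained).


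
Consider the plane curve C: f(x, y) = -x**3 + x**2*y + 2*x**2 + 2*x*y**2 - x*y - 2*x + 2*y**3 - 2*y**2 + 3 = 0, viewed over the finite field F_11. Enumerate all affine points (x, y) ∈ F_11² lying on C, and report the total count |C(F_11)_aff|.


Affine F_11-points: {(0, 2), (0, 4), (0, 6), (1, 10), (2, 3), (3, 1), (7, 9), (9, 6), (10, 6), (10, 8), (10, 10)}; count = 11.

For each of the 121 pairs (x, y) ∈ F_11², evaluate f(x, y) mod 11. Record the zeros.
  x = 0: [0↦3, 1↦3, 2↦0, 3↦6, 4↦0, 5↦5, 6↦0, 7↦8, 8↦8, 9↦1, 10↦10]  zeros at y ∈ {2, 4, 6}
  x = 1: [0↦2, 1↦4, 2↦7, 3↦1, 4↦9, 5↦10, 6↦5, 7↦6, 8↦3, 9↦8, 10↦0]  zeros at y ∈ {10}
  x = 2: [0↦10, 1↦5, 2↦5, 3↦0, 4↦2, 5↦1, 6↦9, 7↦5, 8↦1, 9↦9, 10↦8]  zeros at y ∈ {3}
  x = 3: [0↦10, 1↦0, 2↦10, 3↦8, 4↦6, 5↦5, 6↦6, 7↦10, 8↦7, 9↦9, 10↦6]  zeros at y ∈ {1}
  x = 4: [0↦7, 1↦5, 2↦5, 3↦8, 4↦4, 5↦5, 6↦1, 7↦4, 8↦4, 9↦2, 10↦10]  zeros at y ∈ ∅
  x = 5: [0↦6, 1↦3, 2↦6, 3↦5, 4↦1, 5↦6, 6↦10, 7↦3, 8↦8, 9↦4, 10↦3]  zeros at y ∈ ∅
  x = 6: [0↦1, 1↦10, 2↦7, 3↦4, 4↦2, 5↦2, 6↦5, 7↦1, 8↦2, 9↦9, 10↦1]  zeros at y ∈ ∅
  x = 7: [0↦8, 1↦9, 2↦2, 3↦10, 4↦1, 5↦9, 6↦2, 7↦3, 8↦2, 9↦0, 10↦9]  zeros at y ∈ {9}
  x = 8: [0↦10, 1↦5, 2↦7, 3↦6, 4↦3, 5↦10, 6↦6, 7↦3, 8↦2, 9↦4, 10↦10]  zeros at y ∈ ∅
  x = 9: [0↦1, 1↦3, 2↦5, 3↦8, 4↦2, 5↦10, 6↦0, 7↦6, 8↦7, 9↦4, 10↦9]  zeros at y ∈ {6}
  x = 10: [0↦8, 1↦8, 2↦1, 3↦10, 4↦3, 5↦3, 6↦0, 7↦6, 8↦0, 9↦5, 10↦0]  zeros at y ∈ {6, 8, 10}
Collecting zeros: affine points = {(0, 2), (0, 4), (0, 6), (1, 10), (2, 3), (3, 1), (7, 9), (9, 6), (10, 6), (10, 8), (10, 10)}.
Total count |C(F_11)_aff| = 11.


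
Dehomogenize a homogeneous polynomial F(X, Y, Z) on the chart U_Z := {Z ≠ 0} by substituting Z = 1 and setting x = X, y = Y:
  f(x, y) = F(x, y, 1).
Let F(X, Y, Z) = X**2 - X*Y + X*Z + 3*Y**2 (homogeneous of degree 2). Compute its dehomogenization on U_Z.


f(x, y) = x**2 - x*y + x + 3*y**2

On U_Z we set Z = 1. Each monomial c·X^i·Y^j·Z^k in F becomes c·x^i·y^j·1^k = c·x^i·y^j.
Substituting Z = 1: F(X, Y, 1) = x**2 - x*y + x + 3*y**2.
Note: deg(f) ≤ deg(F) = 2; strict inequality happens when F is divisible by Z (lost terms).


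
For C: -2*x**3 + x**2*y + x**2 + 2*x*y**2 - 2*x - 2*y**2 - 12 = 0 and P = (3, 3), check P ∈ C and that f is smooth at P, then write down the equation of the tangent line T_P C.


Tangent line at P: -14*x + 33*y - 57 = 0.

Step 1: f(3, 3) = 0, so P lies on C.
Step 2: partial derivatives
  f_x(x, y) = -6*x**2 + 2*x*y + 2*x + 2*y**2 - 2, f_y(x, y) = x**2 + 4*x*y - 4*y.
  f_x(P) = -14, f_y(P) = 33 (gradient nonzero, so P is smooth).
Step 3: tangent line at P: -14·(x − 3) + 33·(y − 3) = 0.
Expanding: -14*x + 33*y - 57 = 0.


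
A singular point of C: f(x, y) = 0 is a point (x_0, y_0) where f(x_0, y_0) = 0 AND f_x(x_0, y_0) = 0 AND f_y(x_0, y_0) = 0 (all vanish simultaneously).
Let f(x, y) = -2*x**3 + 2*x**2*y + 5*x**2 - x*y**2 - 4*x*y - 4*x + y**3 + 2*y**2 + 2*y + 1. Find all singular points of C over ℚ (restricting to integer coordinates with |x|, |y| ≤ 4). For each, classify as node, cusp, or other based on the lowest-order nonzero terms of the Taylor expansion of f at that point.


Singular points: {(1, 0)}; classification: node.

Compute partial derivatives:
  f_x = -6*x**2 + 4*x*y + 10*x - y**2 - 4*y - 4.
  f_y = 2*x**2 - 2*x*y - 4*x + 3*y**2 + 4*y + 2.
Scan x_0 ∈ {−4, ..., 4}. For each x_0, f_y(x_0, y) is a polynomial in y; find its integer roots y ∈ {−4, ..., 4}, then test f_x and f at those candidates.
  x = -4: f_y(-4, y) = 3*y**2 + 12*y + 50; no integer root y with |y| ≤ 4.
  x = -3: f_y(-3, y) = 3*y**2 + 10*y + 32; no integer root y with |y| ≤ 4.
  x = -2: f_y(-2, y) = 3*y**2 + 8*y + 18; no integer root y with |y| ≤ 4.
  x = -1: f_y(-1, y) = 3*y**2 + 6*y + 8; no integer root y with |y| ≤ 4.
  x = 0: f_y(0, y) = 3*y**2 + 4*y + 2; no integer root y with |y| ≤ 4.
  x = 1: f_y(1, y) = 3*y**2 + 2*y; vanishes at y ∈ {0}. (1, 0): f_x = 0, f = 0 — SINGULAR.
  x = 2: f_y(2, y) = 3*y**2 + 2; no integer root y with |y| ≤ 4.
  x = 3: f_y(3, y) = 3*y**2 - 2*y + 8; no integer root y with |y| ≤ 4.
  x = 4: f_y(4, y) = 3*y**2 - 4*y + 18; no integer root y with |y| ≤ 4.
Only singular point on the grid: (1, 0).
Classify: substitute x = 1 + u, y = 0 + v and expand: f = -2*u**3 + 2*u**2*v - u**2 - u*v**2 + v**3 + v**2.
No constant or linear terms (consistent with a singular point). Quadratic part: -u**2 + v**2. Cubic part: -2*u**3 + 2*u**2*v - u*v**2 + v**3.
The quadratic part v**2 - u**2 = (v − u)(v + u) splits into two distinct linear factors, so there are two distinct tangent lines y − 0 = ±(x − 1) — this is a node (ordinary double point).
Classification: node.


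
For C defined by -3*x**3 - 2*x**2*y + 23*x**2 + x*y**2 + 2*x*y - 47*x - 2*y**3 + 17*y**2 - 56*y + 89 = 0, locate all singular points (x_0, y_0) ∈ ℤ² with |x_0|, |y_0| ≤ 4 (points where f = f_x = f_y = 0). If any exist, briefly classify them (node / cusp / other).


Singular points: {(2, 3)}; classification: node.

Compute partial derivatives:
  f_x = -9*x**2 - 4*x*y + 46*x + y**2 + 2*y - 47.
  f_y = -2*x**2 + 2*x*y + 2*x - 6*y**2 + 34*y - 56.
Scan x_0 ∈ {−4, ..., 4}. For each x_0, f_y(x_0, y) is a polynomial in y; find its integer roots y ∈ {−4, ..., 4}, then test f_x and f at those candidates.
  x = -4: f_y(-4, y) = -6*y**2 + 26*y - 96; no integer root y with |y| ≤ 4.
  x = -3: f_y(-3, y) = -6*y**2 + 28*y - 80; no integer root y with |y| ≤ 4.
  x = -2: f_y(-2, y) = -6*y**2 + 30*y - 68; no integer root y with |y| ≤ 4.
  x = -1: f_y(-1, y) = -6*y**2 + 32*y - 60; no integer root y with |y| ≤ 4.
  x = 0: f_y(0, y) = -6*y**2 + 34*y - 56; no integer root y with |y| ≤ 4.
  x = 1: f_y(1, y) = -6*y**2 + 36*y - 56; no integer root y with |y| ≤ 4.
  x = 2: f_y(2, y) = -6*y**2 + 38*y - 60; vanishes at y ∈ {3}. (2, 3): f_x = 0, f = 0 — SINGULAR.
  x = 3: f_y(3, y) = -6*y**2 + 40*y - 68; no integer root y with |y| ≤ 4.
  x = 4: f_y(4, y) = -6*y**2 + 42*y - 80; no integer root y with |y| ≤ 4.
Only singular point on the grid: (2, 3).
Classify: substitute x = 2 + u, y = 3 + v and expand: f = -3*u**3 - 2*u**2*v - u**2 + u*v**2 - 2*v**3 + v**2.
No constant or linear terms (consistent with a singular point). Quadratic part: -u**2 + v**2. Cubic part: -3*u**3 - 2*u**2*v + u*v**2 - 2*v**3.
The quadratic part v**2 - u**2 = (v − u)(v + u) splits into two distinct linear factors, so there are two distinct tangent lines y − 3 = ±(x − 2) — this is a node (ordinary double point).
Classification: node.


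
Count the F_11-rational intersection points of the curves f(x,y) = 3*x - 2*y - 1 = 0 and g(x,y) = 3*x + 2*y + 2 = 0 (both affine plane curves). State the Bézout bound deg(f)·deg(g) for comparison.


Common zeros: {(9, 2)}; count = 1; Bézout bound = 1.

deg(f) = 1, deg(g) = 1, so Bézout bound = 1.
Scan x ∈ F_11. For each x, list the y ∈ F_11 with f(x, y) ≡ 0 and those with g(x, y) ≡ 0 (mod 11); the common zeros in that column are the intersection.
  x = 0: f ≡ 0 at y ∈ {5}; g ≡ 0 at y ∈ {10}; common: ∅.
  x = 1: f ≡ 0 at y ∈ {1}; g ≡ 0 at y ∈ {3}; common: ∅.
  x = 2: f ≡ 0 at y ∈ {8}; g ≡ 0 at y ∈ {7}; common: ∅.
  x = 3: f ≡ 0 at y ∈ {4}; g ≡ 0 at y ∈ {0}; common: ∅.
  x = 4: f ≡ 0 at y ∈ {0}; g ≡ 0 at y ∈ {4}; common: ∅.
  x = 5: f ≡ 0 at y ∈ {7}; g ≡ 0 at y ∈ {8}; common: ∅.
  x = 6: f ≡ 0 at y ∈ {3}; g ≡ 0 at y ∈ {1}; common: ∅.
  x = 7: f ≡ 0 at y ∈ {10}; g ≡ 0 at y ∈ {5}; common: ∅.
  x = 8: f ≡ 0 at y ∈ {6}; g ≡ 0 at y ∈ {9}; common: ∅.
  x = 9: f ≡ 0 at y ∈ {2}; g ≡ 0 at y ∈ {2}; common: {2}.
  x = 10: f ≡ 0 at y ∈ {9}; g ≡ 0 at y ∈ {6}; common: ∅.
Collecting: common zeros = {(9, 2)}, so the count is 1.
Comparison with the Bézout bound: 1 ≤ 1 = deg(f)·deg(g), as expected for curves with no common component (the bound is attained).


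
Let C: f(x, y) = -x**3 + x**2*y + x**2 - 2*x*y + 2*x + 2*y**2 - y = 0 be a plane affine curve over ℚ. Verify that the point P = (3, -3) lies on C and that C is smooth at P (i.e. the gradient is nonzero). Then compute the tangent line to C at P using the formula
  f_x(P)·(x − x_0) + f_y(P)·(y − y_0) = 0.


Tangent line at P: -31*x - 10*y + 63 = 0.

Step 1: f(3, -3) = 0, so P lies on C.
Step 2: partial derivatives
  f_x(x, y) = -3*x**2 + 2*x*y + 2*x - 2*y + 2, f_y(x, y) = x**2 - 2*x + 4*y - 1.
  f_x(P) = -31, f_y(P) = -10 (gradient nonzero, so P is smooth).
Step 3: tangent line at P: -31·(x − 3) + -10·(y − -3) = 0.
Expanding: -31*x - 10*y + 63 = 0.


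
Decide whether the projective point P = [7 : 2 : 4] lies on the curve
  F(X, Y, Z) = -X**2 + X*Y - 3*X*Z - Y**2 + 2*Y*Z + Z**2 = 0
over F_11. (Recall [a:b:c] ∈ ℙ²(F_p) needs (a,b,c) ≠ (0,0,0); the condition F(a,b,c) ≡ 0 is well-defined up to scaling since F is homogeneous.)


F(7,2,4) ≡ 8 (mod 11); P is NOT on the curve.

Evaluate F(7, 2, 4) term-by-term (mod 11).
  -X**2 ↦ -1·49·1·1 = -49
  X*Y ↦ 1·7·2·1 = 14
  -3*X*Z ↦ -3·7·1·4 = -84
  -Y**2 ↦ -1·1·4·1 = -4
  2*Y*Z ↦ 2·1·2·4 = 16
  Z**2 ↦ 1·1·1·16 = 16
Sum: F(7, 2, 4) = (-49) + (14) + (-84) + (-4) + (16) + (16) = -91.
Reducing mod 11: -91 ≡ 8 (mod 11).
Since F(a, b, c) ≡ 8 ≠ 0 (mod 11), P does NOT lie on the curve.


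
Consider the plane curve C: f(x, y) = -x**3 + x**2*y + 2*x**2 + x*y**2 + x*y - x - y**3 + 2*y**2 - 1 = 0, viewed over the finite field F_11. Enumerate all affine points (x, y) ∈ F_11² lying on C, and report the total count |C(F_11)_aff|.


Affine F_11-points: {(0, 1), (0, 4), (0, 8), (4, 5), (7, 0), (9, 6)}; count = 6.

For each of the 121 pairs (x, y) ∈ F_11², evaluate f(x, y) mod 11. Record the zeros.
  x = 0: [0↦10, 1↦0, 2↦10, 3↦1, 4↦0, 5↦1, 6↦9, 7↦7, 8↦0, 9↦4, 10↦2]  zeros at y ∈ {1, 4, 8}
  x = 1: [0↦10, 1↦3, 2↦7, 3↦5, 4↦2, 5↦3, 6↦2, 7↦4, 8↦3, 9↦4, 10↦1]  zeros at y ∈ ∅
  x = 2: [0↦8, 1↦6, 2↦6, 3↦2, 4↦10, 5↦2, 6↦5, 7↦2, 8↦9, 9↦9, 10↦7]  zeros at y ∈ ∅
  x = 3: [0↦9, 1↦3, 2↦1, 3↦8, 4↦7, 5↦3, 6↦1, 7↦6, 8↦1, 9↦2, 10↦3]  zeros at y ∈ ∅
  x = 4: [0↦7, 1↦10, 2↦8, 3↦6, 4↦9, 5↦0, 6↦6, 7↦10, 8↦6, 9↦10, 10↦5]  zeros at y ∈ {5}
  x = 5: [0↦7, 1↦10, 2↦10, 3↦1, 4↦10, 5↦9, 6↦3, 7↦8, 8↦7, 9↦5, 10↦7]  zeros at y ∈ ∅
  x = 6: [0↦3, 1↦8, 2↦1, 3↦9, 4↦4, 5↦2, 6↦8, 7↦5, 8↦9, 9↦3, 10↦3]  zeros at y ∈ ∅
  x = 7: [0↦0, 1↦9, 2↦8, 3↦2, 4↦7, 5↦6, 6↦4, 7↦6, 8↦6, 9↦9, 10↦9]  zeros at y ∈ {0}
  x = 8: [0↦3, 1↦7, 2↦3, 3↦7, 4↦2, 5↦4, 6↦7, 7↦5, 8↦3, 9↦6, 10↦8]  zeros at y ∈ ∅
  x = 9: [0↦6, 1↦7, 2↦2, 3↦7, 4↦5, 5↦1, 6↦0, 7↦7, 8↦5, 9↦10, 10↦5]  zeros at y ∈ {6}
  x = 10: [0↦3, 1↦3, 2↦10, 3↦7, 4↦10, 5↦2, 6↦10, 7↦6, 8↦6, 9↦4, 10↦5]  zeros at y ∈ ∅
Collecting zeros: affine points = {(0, 1), (0, 4), (0, 8), (4, 5), (7, 0), (9, 6)}.
Total count |C(F_11)_aff| = 6.


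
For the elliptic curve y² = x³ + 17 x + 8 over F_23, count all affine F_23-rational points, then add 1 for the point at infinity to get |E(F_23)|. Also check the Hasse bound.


Affine points = {(0, 10), (0, 13), (1, 7), (1, 16), (2, 2), (2, 21), (4, 5), (4, 18), (6, 2), (6, 21), (8, 9), (8, 14), (9, 4), (9, 19), (11, 10), (11, 13), (12, 10), (12, 13), (14, 0), (15, 2), (15, 21), (16, 11), (16, 12), (17, 9), (17, 14), (21, 9), (21, 14), (22, 6), (22, 17)}; affine count = 29; |E(F_23)| = 30.

Discriminant check: Δ ∝ 4a³ + 27b² = 4·17³ + 27·8² = 4·4913 + 27·64 ≡ 13 (mod 23). Nonzero ⇒ E is nonsingular.
For each x ∈ F_23, compute rhs = x³ + 17·x + 8 mod 23, then count y ∈ F_23 with y² ≡ rhs.
  x = 0: rhs = 8, matching y values: 10, 13 (2 points).
  x = 1: rhs = 3, matching y values: 7, 16 (2 points).
  x = 2: rhs = 4, matching y values: 2, 21 (2 points).
  x = 3: rhs = 17, matching y values: none (0 points).
  x = 4: rhs = 2, matching y values: 5, 18 (2 points).
  x = 5: rhs = 11, matching y values: none (0 points).
  x = 6: rhs = 4, matching y values: 2, 21 (2 points).
  x = 7: rhs = 10, matching y values: none (0 points).
  x = 8: rhs = 12, matching y values: 9, 14 (2 points).
  x = 9: rhs = 16, matching y values: 4, 19 (2 points).
  x = 10: rhs = 5, matching y values: none (0 points).
  x = 11: rhs = 8, matching y values: 10, 13 (2 points).
  x = 12: rhs = 8, matching y values: 10, 13 (2 points).
  x = 13: rhs = 11, matching y values: none (0 points).
  x = 14: rhs = 0, matching y values: 0 (1 points).
  x = 15: rhs = 4, matching y values: 2, 21 (2 points).
  x = 16: rhs = 6, matching y values: 11, 12 (2 points).
  x = 17: rhs = 12, matching y values: 9, 14 (2 points).
  x = 18: rhs = 5, matching y values: none (0 points).
  x = 19: rhs = 14, matching y values: none (0 points).
  x = 20: rhs = 22, matching y values: none (0 points).
  x = 21: rhs = 12, matching y values: 9, 14 (2 points).
  x = 22: rhs = 13, matching y values: 6, 17 (2 points).
Total affine count: 29.
Full point count |E(F_23)| = 29 + 1 = 30.
Hasse bound: |30 − (23+1)| = |6| = 6 ≤ 2√23 ≈ 9.5917 ✓.


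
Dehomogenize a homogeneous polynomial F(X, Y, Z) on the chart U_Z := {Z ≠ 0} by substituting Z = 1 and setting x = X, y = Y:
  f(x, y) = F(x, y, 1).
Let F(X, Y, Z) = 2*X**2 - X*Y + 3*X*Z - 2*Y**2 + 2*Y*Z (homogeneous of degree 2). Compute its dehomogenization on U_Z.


f(x, y) = 2*x**2 - x*y + 3*x - 2*y**2 + 2*y

On U_Z we set Z = 1. Each monomial c·X^i·Y^j·Z^k in F becomes c·x^i·y^j·1^k = c·x^i·y^j.
Substituting Z = 1: F(X, Y, 1) = 2*x**2 - x*y + 3*x - 2*y**2 + 2*y.
Note: deg(f) ≤ deg(F) = 2; strict inequality happens when F is divisible by Z (lost terms).


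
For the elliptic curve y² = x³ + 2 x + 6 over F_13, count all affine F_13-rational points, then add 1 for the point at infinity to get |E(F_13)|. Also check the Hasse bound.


Affine points = {(1, 3), (1, 10), (3, 0), (4, 0), (6, 0), (7, 5), (7, 8), (8, 1), (8, 12), (9, 5), (9, 8), (10, 5), (10, 8), (12, 4), (12, 9)}; affine count = 15; |E(F_13)| = 16.

Discriminant check: Δ ∝ 4a³ + 27b² = 4·2³ + 27·6² = 4·8 + 27·36 ≡ 3 (mod 13). Nonzero ⇒ E is nonsingular.
For each x ∈ F_13, compute rhs = x³ + 2·x + 6 mod 13, then count y ∈ F_13 with y² ≡ rhs.
  x = 0: rhs = 6, matching y values: none (0 points).
  x = 1: rhs = 9, matching y values: 3, 10 (2 points).
  x = 2: rhs = 5, matching y values: none (0 points).
  x = 3: rhs = 0, matching y values: 0 (1 points).
  x = 4: rhs = 0, matching y values: 0 (1 points).
  x = 5: rhs = 11, matching y values: none (0 points).
  x = 6: rhs = 0, matching y values: 0 (1 points).
  x = 7: rhs = 12, matching y values: 5, 8 (2 points).
  x = 8: rhs = 1, matching y values: 1, 12 (2 points).
  x = 9: rhs = 12, matching y values: 5, 8 (2 points).
  x = 10: rhs = 12, matching y values: 5, 8 (2 points).
  x = 11: rhs = 7, matching y values: none (0 points).
  x = 12: rhs = 3, matching y values: 4, 9 (2 points).
Total affine count: 15.
Full point count |E(F_13)| = 15 + 1 = 16.
Hasse bound: |16 − (13+1)| = |2| = 2 ≤ 2√13 ≈ 7.2111 ✓.


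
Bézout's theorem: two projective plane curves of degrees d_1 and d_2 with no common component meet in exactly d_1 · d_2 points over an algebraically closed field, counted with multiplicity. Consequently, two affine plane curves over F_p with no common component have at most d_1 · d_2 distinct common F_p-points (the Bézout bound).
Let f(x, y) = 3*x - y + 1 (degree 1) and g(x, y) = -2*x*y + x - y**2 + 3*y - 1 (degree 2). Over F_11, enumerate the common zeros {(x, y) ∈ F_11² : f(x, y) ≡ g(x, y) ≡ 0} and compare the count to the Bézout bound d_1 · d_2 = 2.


Common zeros: {(2, 7), (4, 2)}; count = 2; Bézout bound = 2.

deg(f) = 1, deg(g) = 2, so Bézout bound = 2.
Scan x ∈ F_11. For each x, list the y ∈ F_11 with f(x, y) ≡ 0 and those with g(x, y) ≡ 0 (mod 11); the common zeros in that column are the intersection.
  x = 0: f ≡ 0 at y ∈ {1}; g ≡ 0 at y ∈ {5, 9}; common: ∅.
  x = 1: f ≡ 0 at y ∈ {4}; g ≡ 0 at y ∈ {0, 1}; common: ∅.
  x = 2: f ≡ 0 at y ∈ {7}; g ≡ 0 at y ∈ {3, 7}; common: {7}.
  x = 3: f ≡ 0 at y ∈ {10}; g ≡ 0 at y ∈ ∅; common: ∅.
  x = 4: f ≡ 0 at y ∈ {2}; g ≡ 0 at y ∈ {2, 4}; common: {2}.
  x = 5: f ≡ 0 at y ∈ {5}; g ≡ 0 at y ∈ ∅; common: ∅.
  x = 6: f ≡ 0 at y ∈ {8}; g ≡ 0 at y ∈ ∅; common: ∅.
  x = 7: f ≡ 0 at y ∈ {0}; g ≡ 0 at y ∈ ∅; common: ∅.
  x = 8: f ≡ 0 at y ∈ {3}; g ≡ 0 at y ∈ ∅; common: ∅.
  x = 9: f ≡ 0 at y ∈ {6}; g ≡ 0 at y ∈ {8, 10}; common: ∅.
  x = 10: f ≡ 0 at y ∈ {9}; g ≡ 0 at y ∈ ∅; common: ∅.
Collecting: common zeros = {(2, 7), (4, 2)}, so the count is 2.
Comparison with the Bézout bound: 2 ≤ 2 = deg(f)·deg(g), as expected for curves with no common component (the bound is attained).


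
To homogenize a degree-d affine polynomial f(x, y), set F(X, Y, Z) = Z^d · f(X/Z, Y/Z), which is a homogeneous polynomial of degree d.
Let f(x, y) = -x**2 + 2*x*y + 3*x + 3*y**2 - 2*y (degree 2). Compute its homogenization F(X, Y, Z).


F(X, Y, Z) = -X**2 + 2*X*Y + 3*X*Z + 3*Y**2 - 2*Y*Z

deg(f) = 2.
Substitute x = X/Z, y = Y/Z into f, then multiply by Z^2.
  monomial -1·x^2·y^0 ↦ -1·X^2·Y^0·Z^0.
  monomial 2·x^1·y^1 ↦ 2·X^1·Y^1·Z^0.
  monomial 3·x^1·y^0 ↦ 3·X^1·Y^0·Z^1.
  monomial 3·x^0·y^2 ↦ 3·X^0·Y^2·Z^0.
  monomial -2·x^0·y^1 ↦ -2·X^0·Y^1·Z^1.
Collecting: F(X, Y, Z) = -X**2 + 2*X*Y + 3*X*Z + 3*Y**2 - 2*Y*Z.


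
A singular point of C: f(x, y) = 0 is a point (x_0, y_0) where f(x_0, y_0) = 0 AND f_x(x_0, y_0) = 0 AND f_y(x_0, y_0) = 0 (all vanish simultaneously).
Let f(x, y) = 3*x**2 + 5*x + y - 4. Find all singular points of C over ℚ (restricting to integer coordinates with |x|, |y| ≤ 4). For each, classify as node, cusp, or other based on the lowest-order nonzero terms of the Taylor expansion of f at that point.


No singular points in the scanned grid; C is smooth there.

Compute partial derivatives:
  f_x = 6*x + 5.
  f_y = 1.
f_y = 1 is a nonzero constant, so f_y never vanishes: no point (x, y) can satisfy f = f_x = f_y = 0. In particular no (x, y) ∈ {−4, ..., 4}² is singular; the curve is smooth.


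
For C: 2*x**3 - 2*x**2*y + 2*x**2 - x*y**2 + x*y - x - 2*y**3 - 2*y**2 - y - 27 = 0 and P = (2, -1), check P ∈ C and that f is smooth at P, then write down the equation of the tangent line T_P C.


Tangent line at P: 37*x - 5*y - 79 = 0.

Step 1: f(2, -1) = 0, so P lies on C.
Step 2: partial derivatives
  f_x(x, y) = 6*x**2 - 4*x*y + 4*x - y**2 + y - 1, f_y(x, y) = -2*x**2 - 2*x*y + x - 6*y**2 - 4*y - 1.
  f_x(P) = 37, f_y(P) = -5 (gradient nonzero, so P is smooth).
Step 3: tangent line at P: 37·(x − 2) + -5·(y − -1) = 0.
Expanding: 37*x - 5*y - 79 = 0.


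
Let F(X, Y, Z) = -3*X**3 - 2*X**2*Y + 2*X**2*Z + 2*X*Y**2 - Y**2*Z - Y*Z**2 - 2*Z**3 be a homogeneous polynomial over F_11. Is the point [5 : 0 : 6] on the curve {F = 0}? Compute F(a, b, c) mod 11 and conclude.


F(5,0,6) ≡ 10 (mod 11); P is NOT on the curve.

Evaluate F(5, 0, 6) term-by-term (mod 11).
  -3*X**3 ↦ -3·125·1·1 = -375
  -2*X**2*Y ↦ -2·25·0·1 = 0
  2*X**2*Z ↦ 2·25·1·6 = 300
  2*X*Y**2 ↦ 2·5·0·1 = 0
  -Y**2*Z ↦ -1·1·0·6 = 0
  -Y*Z**2 ↦ -1·1·0·36 = 0
  -2*Z**3 ↦ -2·1·1·216 = -432
Sum: F(5, 0, 6) = (-375) + (0) + (300) + (0) + (0) + (0) + (-432) = -507.
Reducing mod 11: -507 ≡ 10 (mod 11).
Since F(a, b, c) ≡ 10 ≠ 0 (mod 11), P does NOT lie on the curve.


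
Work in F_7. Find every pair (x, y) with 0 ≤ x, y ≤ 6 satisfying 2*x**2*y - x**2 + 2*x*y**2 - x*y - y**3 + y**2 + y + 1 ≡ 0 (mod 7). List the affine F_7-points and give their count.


Affine F_7-points: {(0, 3), (1, 0), (3, 1), (4, 3), (6, 0)}; count = 5.

For each of the 49 pairs (x, y) ∈ F_7², evaluate f(x, y) mod 7. Record the zeros.
  x = 0: [0↦1, 1↦2, 2↦6, 3↦0, 4↦6, 5↦4, 6↦2]  zeros at y ∈ {3}
  x = 1: [0↦0, 1↦4, 2↦1, 3↦6, 4↦6, 5↦2, 6↦2]  zeros at y ∈ {0}
  x = 2: [0↦4, 1↦1, 2↦2, 3↦1, 4↦6, 5↦4, 6↦3]  zeros at y ∈ ∅
  x = 3: [0↦6, 1↦0, 2↦2, 3↦6, 4↦6, 5↦3, 6↦5]  zeros at y ∈ {1}
  x = 4: [0↦6, 1↦1, 2↦1, 3↦0, 4↦6, 5↦6, 6↦1]  zeros at y ∈ {3}
  x = 5: [0↦4, 1↦4, 2↦6, 3↦4, 4↦6, 5↦6, 6↦5]  zeros at y ∈ ∅
  x = 6: [0↦0, 1↦2, 2↦3, 3↦4, 4↦6, 5↦3, 6↦3]  zeros at y ∈ {0}
Collecting zeros: affine points = {(0, 3), (1, 0), (3, 1), (4, 3), (6, 0)}.
Total count |C(F_7)_aff| = 5.


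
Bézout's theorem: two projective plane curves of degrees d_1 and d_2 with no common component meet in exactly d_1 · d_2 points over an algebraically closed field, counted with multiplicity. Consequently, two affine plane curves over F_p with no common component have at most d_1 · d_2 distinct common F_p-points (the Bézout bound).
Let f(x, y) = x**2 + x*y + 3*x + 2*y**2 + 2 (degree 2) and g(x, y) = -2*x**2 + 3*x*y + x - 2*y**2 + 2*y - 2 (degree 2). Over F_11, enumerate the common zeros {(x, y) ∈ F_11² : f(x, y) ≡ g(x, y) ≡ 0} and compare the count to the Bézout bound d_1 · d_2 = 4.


Common zeros: {(7, 4)}; count = 1; Bézout bound = 4.

deg(f) = 2, deg(g) = 2, so Bézout bound = 4.
Scan x ∈ F_11. For each x, list the y ∈ F_11 with f(x, y) ≡ 0 and those with g(x, y) ≡ 0 (mod 11); the common zeros in that column are the intersection.
  x = 0: f ≡ 0 at y ∈ ∅; g ≡ 0 at y ∈ ∅; common: ∅.
  x = 1: f ≡ 0 at y ∈ ∅; g ≡ 0 at y ∈ {1, 7}; common: ∅.
  x = 2: f ≡ 0 at y ∈ ∅; g ≡ 0 at y ∈ {2}; common: ∅.
  x = 3: f ≡ 0 at y ∈ {6, 9}; g ≡ 0 at y ∈ ∅; common: ∅.
  x = 4: f ≡ 0 at y ∈ ∅; g ≡ 0 at y ∈ {9}; common: ∅.
  x = 5: f ≡ 0 at y ∈ ∅; g ≡ 0 at y ∈ {4, 10}; common: ∅.
  x = 6: f ≡ 0 at y ∈ ∅; g ≡ 0 at y ∈ ∅; common: ∅.
  x = 7: f ≡ 0 at y ∈ {4, 9}; g ≡ 0 at y ∈ {2, 4}; common: {4}.
  x = 8: f ≡ 0 at y ∈ {3, 4}; g ≡ 0 at y ∈ ∅; common: ∅.
  x = 9: f ≡ 0 at y ∈ {0, 1}; g ≡ 0 at y ∈ ∅; common: ∅.
  x = 10: f ≡ 0 at y ∈ {0, 6}; g ≡ 0 at y ∈ {7, 9}; common: ∅.
Collecting: common zeros = {(7, 4)}, so the count is 1.
Comparison with the Bézout bound: 1 ≤ 4 = deg(f)·deg(g), as expected for curves with no common component (the affine F_11-count falls short of the bound because intersections may lie at infinity, over extension fields, or carry multiplicity).


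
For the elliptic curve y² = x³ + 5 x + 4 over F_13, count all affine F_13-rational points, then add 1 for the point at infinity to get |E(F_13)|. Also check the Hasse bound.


Affine points = {(0, 2), (0, 11), (1, 6), (1, 7), (2, 3), (2, 10), (4, 6), (4, 7), (6, 4), (6, 9), (8, 6), (8, 7), (10, 1), (10, 12), (11, 5), (11, 8)}; affine count = 16; |E(F_13)| = 17.

Discriminant check: Δ ∝ 4a³ + 27b² = 4·5³ + 27·4² = 4·125 + 27·16 ≡ 9 (mod 13). Nonzero ⇒ E is nonsingular.
For each x ∈ F_13, compute rhs = x³ + 5·x + 4 mod 13, then count y ∈ F_13 with y² ≡ rhs.
  x = 0: rhs = 4, matching y values: 2, 11 (2 points).
  x = 1: rhs = 10, matching y values: 6, 7 (2 points).
  x = 2: rhs = 9, matching y values: 3, 10 (2 points).
  x = 3: rhs = 7, matching y values: none (0 points).
  x = 4: rhs = 10, matching y values: 6, 7 (2 points).
  x = 5: rhs = 11, matching y values: none (0 points).
  x = 6: rhs = 3, matching y values: 4, 9 (2 points).
  x = 7: rhs = 5, matching y values: none (0 points).
  x = 8: rhs = 10, matching y values: 6, 7 (2 points).
  x = 9: rhs = 11, matching y values: none (0 points).
  x = 10: rhs = 1, matching y values: 1, 12 (2 points).
  x = 11: rhs = 12, matching y values: 5, 8 (2 points).
  x = 12: rhs = 11, matching y values: none (0 points).
Total affine count: 16.
Full point count |E(F_13)| = 16 + 1 = 17.
Hasse bound: |17 − (13+1)| = |3| = 3 ≤ 2√13 ≈ 7.2111 ✓.


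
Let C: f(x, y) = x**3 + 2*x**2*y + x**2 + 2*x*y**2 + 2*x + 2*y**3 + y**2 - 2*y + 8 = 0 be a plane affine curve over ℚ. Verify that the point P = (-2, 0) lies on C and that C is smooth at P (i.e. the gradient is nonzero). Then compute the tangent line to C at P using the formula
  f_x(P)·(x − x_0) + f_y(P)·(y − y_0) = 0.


Tangent line at P: 10*x + 6*y + 20 = 0.

Step 1: f(-2, 0) = 0, so P lies on C.
Step 2: partial derivatives
  f_x(x, y) = 3*x**2 + 4*x*y + 2*x + 2*y**2 + 2, f_y(x, y) = 2*x**2 + 4*x*y + 6*y**2 + 2*y - 2.
  f_x(P) = 10, f_y(P) = 6 (gradient nonzero, so P is smooth).
Step 3: tangent line at P: 10·(x − -2) + 6·(y − 0) = 0.
Expanding: 10*x + 6*y + 20 = 0.


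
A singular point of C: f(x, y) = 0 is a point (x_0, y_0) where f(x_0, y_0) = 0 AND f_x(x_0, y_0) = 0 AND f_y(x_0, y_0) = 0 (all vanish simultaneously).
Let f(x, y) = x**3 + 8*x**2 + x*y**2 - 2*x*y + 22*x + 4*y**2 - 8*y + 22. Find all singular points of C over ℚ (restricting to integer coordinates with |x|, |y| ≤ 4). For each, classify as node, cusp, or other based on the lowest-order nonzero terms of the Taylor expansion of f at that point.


Singular points: {(-3, 1)}; classification: node.

Compute partial derivatives:
  f_x = 3*x**2 + 16*x + y**2 - 2*y + 22.
  f_y = 2*x*y - 2*x + 8*y - 8.
Scan x_0 ∈ {−4, ..., 4}. For each x_0, f_y(x_0, y) is a polynomial in y; find its integer roots y ∈ {−4, ..., 4}, then test f_x and f at those candidates.
  x = -4: f_y(-4, y) = 0; vanishes at y ∈ {-4, -3, -2, -1, 0, 1, 2, 3, 4}. (-4, -4): f_x = 30 ≠ 0; (-4, -3): f_x = 21 ≠ 0; (-4, -2): f_x = 14 ≠ 0; (-4, -1): f_x = 9 ≠ 0; (-4, 0): f_x = 6 ≠ 0; (-4, 1): f_x = 5 ≠ 0; (-4, 2): f_x = 6 ≠ 0; (-4, 3): f_x = 9 ≠ 0; (-4, 4): f_x = 14 ≠ 0.
  x = -3: f_y(-3, y) = 2*y - 2; vanishes at y ∈ {1}. (-3, 1): f_x = 0, f = 0 — SINGULAR.
  x = -2: f_y(-2, y) = 4*y - 4; vanishes at y ∈ {1}. (-2, 1): f_x = 1 ≠ 0.
  x = -1: f_y(-1, y) = 6*y - 6; vanishes at y ∈ {1}. (-1, 1): f_x = 8 ≠ 0.
  x = 0: f_y(0, y) = 8*y - 8; vanishes at y ∈ {1}. (0, 1): f_x = 21 ≠ 0.
  x = 1: f_y(1, y) = 10*y - 10; vanishes at y ∈ {1}. (1, 1): f_x = 40 ≠ 0.
  x = 2: f_y(2, y) = 12*y - 12; vanishes at y ∈ {1}. (2, 1): f_x = 65 ≠ 0.
  x = 3: f_y(3, y) = 14*y - 14; vanishes at y ∈ {1}. (3, 1): f_x = 96 ≠ 0.
  x = 4: f_y(4, y) = 16*y - 16; vanishes at y ∈ {1}. (4, 1): f_x = 133 ≠ 0.
Only singular point on the grid: (-3, 1).
Classify: substitute x = -3 + u, y = 1 + v and expand: f = u**3 - u**2 + u*v**2 + v**2.
No constant or linear terms (consistent with a singular point). Quadratic part: -u**2 + v**2. Cubic part: u**3 + u*v**2.
The quadratic part v**2 - u**2 = (v − u)(v + u) splits into two distinct linear factors, so there are two distinct tangent lines y − 1 = ±(x − -3) — this is a node (ordinary double point).
Classification: node.


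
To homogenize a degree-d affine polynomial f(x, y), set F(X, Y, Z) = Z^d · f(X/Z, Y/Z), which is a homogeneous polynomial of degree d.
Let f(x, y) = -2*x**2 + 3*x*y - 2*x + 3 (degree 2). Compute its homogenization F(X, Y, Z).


F(X, Y, Z) = -2*X**2 + 3*X*Y - 2*X*Z + 3*Z**2

deg(f) = 2.
Substitute x = X/Z, y = Y/Z into f, then multiply by Z^2.
  monomial -2·x^2·y^0 ↦ -2·X^2·Y^0·Z^0.
  monomial 3·x^1·y^1 ↦ 3·X^1·Y^1·Z^0.
  monomial -2·x^1·y^0 ↦ -2·X^1·Y^0·Z^1.
  monomial 3·x^0·y^0 ↦ 3·X^0·Y^0·Z^2.
Collecting: F(X, Y, Z) = -2*X**2 + 3*X*Y - 2*X*Z + 3*Z**2.


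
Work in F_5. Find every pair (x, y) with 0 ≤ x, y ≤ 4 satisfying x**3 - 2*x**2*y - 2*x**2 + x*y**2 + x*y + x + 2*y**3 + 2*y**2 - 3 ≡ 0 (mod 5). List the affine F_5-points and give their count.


Affine F_5-points: {(1, 3), (3, 2), (4, 4)}; count = 3.

For each of the 25 pairs (x, y) ∈ F_5², evaluate f(x, y) mod 5. Record the zeros.
  x = 0: [0↦2, 1↦1, 2↦1, 3↦4, 4↦2]  zeros at y ∈ ∅
  x = 1: [0↦2, 1↦1, 2↦3, 3↦0, 4↦4]  zeros at y ∈ {3}
  x = 2: [0↦4, 1↦4, 2↦4, 3↦1, 4↦2]  zeros at y ∈ ∅
  x = 3: [0↦4, 1↦1, 2↦0, 3↦3, 4↦2]  zeros at y ∈ {2}
  x = 4: [0↦3, 1↦3, 2↦2, 3↦2, 4↦0]  zeros at y ∈ {4}
Collecting zeros: affine points = {(1, 3), (3, 2), (4, 4)}.
Total count |C(F_5)_aff| = 3.


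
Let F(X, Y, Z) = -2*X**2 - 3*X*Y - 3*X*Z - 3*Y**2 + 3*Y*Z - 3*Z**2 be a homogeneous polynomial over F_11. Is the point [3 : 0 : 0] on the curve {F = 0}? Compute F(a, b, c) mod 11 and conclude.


F(3,0,0) ≡ 4 (mod 11); P is NOT on the curve.

Evaluate F(3, 0, 0) term-by-term (mod 11).
  -2*X**2 ↦ -2·9·1·1 = -18
  -3*X*Y ↦ -3·3·0·1 = 0
  -3*X*Z ↦ -3·3·1·0 = 0
  -3*Y**2 ↦ -3·1·0·1 = 0
  3*Y*Z ↦ 3·1·0·0 = 0
  -3*Z**2 ↦ -3·1·1·0 = 0
Sum: F(3, 0, 0) = (-18) + (0) + (0) + (0) + (0) + (0) = -18.
Reducing mod 11: -18 ≡ 4 (mod 11).
Since F(a, b, c) ≡ 4 ≠ 0 (mod 11), P does NOT lie on the curve.


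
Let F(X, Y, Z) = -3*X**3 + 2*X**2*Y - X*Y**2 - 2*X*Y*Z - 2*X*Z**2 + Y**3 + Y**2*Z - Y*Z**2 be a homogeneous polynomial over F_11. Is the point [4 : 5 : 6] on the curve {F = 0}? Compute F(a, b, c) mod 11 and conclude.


F(4,5,6) ≡ 7 (mod 11); P is NOT on the curve.

Evaluate F(4, 5, 6) term-by-term (mod 11).
  -3*X**3 ↦ -3·64·1·1 = -192
  2*X**2*Y ↦ 2·16·5·1 = 160
  -X*Y**2 ↦ -1·4·25·1 = -100
  -2*X*Y*Z ↦ -2·4·5·6 = -240
  -2*X*Z**2 ↦ -2·4·1·36 = -288
  Y**3 ↦ 1·1·125·1 = 125
  Y**2*Z ↦ 1·1·25·6 = 150
  -Y*Z**2 ↦ -1·1·5·36 = -180
Sum: F(4, 5, 6) = (-192) + (160) + (-100) + (-240) + (-288) + (125) + (150) + (-180) = -565.
Reducing mod 11: -565 ≡ 7 (mod 11).
Since F(a, b, c) ≡ 7 ≠ 0 (mod 11), P does NOT lie on the curve.


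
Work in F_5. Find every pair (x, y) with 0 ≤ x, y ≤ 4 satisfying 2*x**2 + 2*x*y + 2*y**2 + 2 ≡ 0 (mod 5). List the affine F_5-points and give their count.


Affine F_5-points: {(0, 2), (0, 3), (2, 0), (2, 3), (3, 0), (3, 2)}; count = 6.

For each of the 25 pairs (x, y) ∈ F_5², evaluate f(x, y) mod 5. Record the zeros.
  x = 0: [0↦2, 1↦4, 2↦0, 3↦0, 4↦4]  zeros at y ∈ {2, 3}
  x = 1: [0↦4, 1↦3, 2↦1, 3↦3, 4↦4]  zeros at y ∈ ∅
  x = 2: [0↦0, 1↦1, 2↦1, 3↦0, 4↦3]  zeros at y ∈ {0, 3}
  x = 3: [0↦0, 1↦3, 2↦0, 3↦1, 4↦1]  zeros at y ∈ {0, 2}
  x = 4: [0↦4, 1↦4, 2↦3, 3↦1, 4↦3]  zeros at y ∈ ∅
Collecting zeros: affine points = {(0, 2), (0, 3), (2, 0), (2, 3), (3, 0), (3, 2)}.
Total count |C(F_5)_aff| = 6.


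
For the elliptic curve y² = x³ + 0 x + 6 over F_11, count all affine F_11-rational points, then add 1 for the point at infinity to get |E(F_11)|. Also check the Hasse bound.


Affine points = {(2, 5), (2, 6), (3, 0), (4, 2), (4, 9), (8, 1), (8, 10), (9, 3), (9, 8), (10, 4), (10, 7)}; affine count = 11; |E(F_11)| = 12.

Discriminant check: Δ ∝ 4a³ + 27b² = 4·0³ + 27·6² = 4·0 + 27·36 ≡ 4 (mod 11). Nonzero ⇒ E is nonsingular.
For each x ∈ F_11, compute rhs = x³ + 0·x + 6 mod 11, then count y ∈ F_11 with y² ≡ rhs.
  x = 0: rhs = 6, matching y values: none (0 points).
  x = 1: rhs = 7, matching y values: none (0 points).
  x = 2: rhs = 3, matching y values: 5, 6 (2 points).
  x = 3: rhs = 0, matching y values: 0 (1 points).
  x = 4: rhs = 4, matching y values: 2, 9 (2 points).
  x = 5: rhs = 10, matching y values: none (0 points).
  x = 6: rhs = 2, matching y values: none (0 points).
  x = 7: rhs = 8, matching y values: none (0 points).
  x = 8: rhs = 1, matching y values: 1, 10 (2 points).
  x = 9: rhs = 9, matching y values: 3, 8 (2 points).
  x = 10: rhs = 5, matching y values: 4, 7 (2 points).
Total affine count: 11.
Full point count |E(F_11)| = 11 + 1 = 12.
Hasse bound: |12 − (11+1)| = |0| = 0 ≤ 2√11 ≈ 6.6332 ✓.


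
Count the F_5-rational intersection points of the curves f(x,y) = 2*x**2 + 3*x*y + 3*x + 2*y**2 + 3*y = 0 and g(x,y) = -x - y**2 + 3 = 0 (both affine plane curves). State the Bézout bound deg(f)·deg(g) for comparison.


Common zeros: {(2, 1)}; count = 1; Bézout bound = 4.

deg(f) = 2, deg(g) = 2, so Bézout bound = 4.
Scan x ∈ F_5. For each x, list the y ∈ F_5 with f(x, y) ≡ 0 and those with g(x, y) ≡ 0 (mod 5); the common zeros in that column are the intersection.
  x = 0: f ≡ 0 at y ∈ {0, 1}; g ≡ 0 at y ∈ ∅; common: ∅.
  x = 1: f ≡ 0 at y ∈ {0, 2}; g ≡ 0 at y ∈ ∅; common: ∅.
  x = 2: f ≡ 0 at y ∈ {1, 2}; g ≡ 0 at y ∈ {1, 4}; common: {1}.
  x = 3: f ≡ 0 at y ∈ ∅; g ≡ 0 at y ∈ {0}; common: ∅.
  x = 4: f ≡ 0 at y ∈ ∅; g ≡ 0 at y ∈ {2, 3}; common: ∅.
Collecting: common zeros = {(2, 1)}, so the count is 1.
Comparison with the Bézout bound: 1 ≤ 4 = deg(f)·deg(g), as expected for curves with no common component (the affine F_5-count falls short of the bound because intersections may lie at infinity, over extension fields, or carry multiplicity).


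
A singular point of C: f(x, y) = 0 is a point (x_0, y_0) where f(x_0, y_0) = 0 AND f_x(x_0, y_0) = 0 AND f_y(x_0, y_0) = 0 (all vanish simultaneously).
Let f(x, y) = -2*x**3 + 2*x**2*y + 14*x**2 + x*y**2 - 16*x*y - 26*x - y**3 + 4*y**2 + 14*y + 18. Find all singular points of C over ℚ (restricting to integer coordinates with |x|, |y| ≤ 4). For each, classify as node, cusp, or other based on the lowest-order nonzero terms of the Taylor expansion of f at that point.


Singular points: {(3, 2)}; classification: cusp.

Compute partial derivatives:
  f_x = -6*x**2 + 4*x*y + 28*x + y**2 - 16*y - 26.
  f_y = 2*x**2 + 2*x*y - 16*x - 3*y**2 + 8*y + 14.
Scan x_0 ∈ {−4, ..., 4}. For each x_0, f_y(x_0, y) is a polynomial in y; find its integer roots y ∈ {−4, ..., 4}, then test f_x and f at those candidates.
  x = -4: f_y(-4, y) = 110 - 3*y**2; no integer root y with |y| ≤ 4.
  x = -3: f_y(-3, y) = -3*y**2 + 2*y + 80; no integer root y with |y| ≤ 4.
  x = -2: f_y(-2, y) = -3*y**2 + 4*y + 54; no integer root y with |y| ≤ 4.
  x = -1: f_y(-1, y) = -3*y**2 + 6*y + 32; no integer root y with |y| ≤ 4.
  x = 0: f_y(0, y) = -3*y**2 + 8*y + 14; no integer root y with |y| ≤ 4.
  x = 1: f_y(1, y) = -3*y**2 + 10*y; vanishes at y ∈ {0}. (1, 0): f_x = -4 ≠ 0.
  x = 2: f_y(2, y) = -3*y**2 + 12*y - 10; no integer root y with |y| ≤ 4.
  x = 3: f_y(3, y) = -3*y**2 + 14*y - 16; vanishes at y ∈ {2}. (3, 2): f_x = 0, f = 0 — SINGULAR.
  x = 4: f_y(4, y) = -3*y**2 + 16*y - 18; no integer root y with |y| ≤ 4.
Only singular point on the grid: (3, 2).
Classify: substitute x = 3 + u, y = 2 + v and expand: f = -2*u**3 + 2*u**2*v + u*v**2 - v**3 + v**2.
No constant or linear terms (consistent with a singular point). Quadratic part: v**2. Cubic part: -2*u**3 + 2*u**2*v + u*v**2 - v**3.
The quadratic part v**2 is a perfect square, so there is a single (double) tangent line v = 0, i.e. y = 2. Restricting the cubic part to that line (v = 0) leaves -2*u**3 ≠ 0, so f is not divisible by v and the branch is v² ≈ 2*u**3 to lowest order — this is a cusp.
Classification: cusp.
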